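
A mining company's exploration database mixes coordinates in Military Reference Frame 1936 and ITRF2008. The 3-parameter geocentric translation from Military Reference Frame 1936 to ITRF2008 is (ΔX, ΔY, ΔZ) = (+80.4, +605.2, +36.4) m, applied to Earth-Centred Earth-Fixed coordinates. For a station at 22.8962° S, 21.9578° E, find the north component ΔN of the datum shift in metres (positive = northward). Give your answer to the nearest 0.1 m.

At φ = -22.8962°, λ = 21.9578°: sin φ = -0.389063, cos φ = 0.921211, sin λ = 0.373924, cos λ = 0.927460.
ΔN = −sin φ cos λ·ΔX − sin φ sin λ·ΔY + cos φ·ΔZ = −(-0.389063)(0.927460)(80.4) − (-0.389063)(0.373924)(605.2) + (0.921211)(36.4) = 150.59 m.

ΔN = 150.6 m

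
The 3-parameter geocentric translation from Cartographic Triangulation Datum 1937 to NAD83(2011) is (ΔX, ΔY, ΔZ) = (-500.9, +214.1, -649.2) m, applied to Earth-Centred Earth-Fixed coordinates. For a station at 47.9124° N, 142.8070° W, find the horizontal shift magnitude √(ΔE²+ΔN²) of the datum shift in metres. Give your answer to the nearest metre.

At φ = 47.9124°, λ = -142.8070°: sin φ = 0.742121, cos φ = 0.670266, sin λ = -0.604502, cos λ = -0.796604.
ΔE = −sin λ·ΔX + cos λ·ΔY = −(-0.604502)·(-500.9) + (-0.796604)·(214.1) = -473.35 m.
ΔN = −sin φ cos λ·ΔX − sin φ sin λ·ΔY + cos φ·ΔZ = −(0.742121)(-0.796604)(-500.9) − (0.742121)(-0.604502)(214.1) + (0.670266)(-649.2) = -635.21 m.
Horizontal magnitude = √(ΔE² + ΔN²) = √((-473.35)² + (-635.21)²) = 792.18 m.

792 m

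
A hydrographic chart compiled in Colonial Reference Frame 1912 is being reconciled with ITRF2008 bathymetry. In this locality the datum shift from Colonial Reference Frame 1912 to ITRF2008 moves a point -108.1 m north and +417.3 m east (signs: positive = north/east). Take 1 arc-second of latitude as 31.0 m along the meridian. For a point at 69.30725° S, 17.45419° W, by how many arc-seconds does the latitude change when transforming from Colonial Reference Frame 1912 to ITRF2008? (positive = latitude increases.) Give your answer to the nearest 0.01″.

1″ of latitude = 31.00 m, so Δφ = -108.1 / 31.00 = -3.487″.

Δφ = -3.49″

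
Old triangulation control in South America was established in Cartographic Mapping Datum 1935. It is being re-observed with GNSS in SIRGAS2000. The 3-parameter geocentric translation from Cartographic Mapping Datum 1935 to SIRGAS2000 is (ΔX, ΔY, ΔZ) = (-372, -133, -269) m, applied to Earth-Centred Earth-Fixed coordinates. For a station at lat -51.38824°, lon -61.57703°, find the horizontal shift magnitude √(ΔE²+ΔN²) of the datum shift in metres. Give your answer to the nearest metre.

446 m

At φ = -51.38824°, λ = -61.57703°: sin φ = -0.781392, cos φ = 0.624040, sin λ = -0.879458, cos λ = 0.475977.
ΔE = −sin λ·ΔX + cos λ·ΔY = −(-0.879458)·(-372) + (0.475977)·(-133) = -390.46 m.
ΔN = −sin φ cos λ·ΔX − sin φ sin λ·ΔY + cos φ·ΔZ = −(-0.781392)(0.475977)(-372) − (-0.781392)(-0.879458)(-133) + (0.624040)(-269) = -214.82 m.
Horizontal magnitude = √(ΔE² + ΔN²) = √((-390.46)² + (-214.82)²) = 445.66 m.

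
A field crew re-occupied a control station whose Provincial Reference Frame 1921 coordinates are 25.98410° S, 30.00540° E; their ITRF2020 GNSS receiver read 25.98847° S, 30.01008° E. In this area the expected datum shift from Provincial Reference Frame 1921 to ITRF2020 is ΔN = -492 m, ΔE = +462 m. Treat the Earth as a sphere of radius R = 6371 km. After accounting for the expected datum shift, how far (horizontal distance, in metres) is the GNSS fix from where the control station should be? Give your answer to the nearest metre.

8 m

Observed coordinate differences: Δφ = -0.00437°, Δλ = +0.00468°.
Converting to metres (1° lat = 111195 m, cos φ = 0.898916): observed ΔN = -485.9 m, observed ΔE = 467.8 m.
Subtracting the expected shift leaves a residual of -485.9 − (-492) = 6.1 m north and 467.8 − (462) = 5.8 m east.
Residual distance = √(6.1² + 5.8²) = 8.4 m.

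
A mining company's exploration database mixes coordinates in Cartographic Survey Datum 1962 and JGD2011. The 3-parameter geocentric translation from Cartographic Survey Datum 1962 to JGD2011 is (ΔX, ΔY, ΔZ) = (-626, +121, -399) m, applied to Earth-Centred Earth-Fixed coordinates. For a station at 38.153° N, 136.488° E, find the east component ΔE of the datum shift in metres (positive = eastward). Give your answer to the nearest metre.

At φ = 38.153°, λ = 136.488°: sin φ = 0.617764, cos φ = 0.786364, sin λ = 0.688506, cos λ = -0.725230.
ΔE = −sin λ·ΔX + cos λ·ΔY = −(0.688506)·(-626) + (-0.725230)·(121) = 343.25 m.

ΔE = 343 m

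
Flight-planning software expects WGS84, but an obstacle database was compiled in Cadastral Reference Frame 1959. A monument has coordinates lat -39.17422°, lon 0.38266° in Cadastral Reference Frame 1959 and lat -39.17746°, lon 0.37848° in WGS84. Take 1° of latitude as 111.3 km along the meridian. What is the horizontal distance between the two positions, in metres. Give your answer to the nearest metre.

Δφ = -39.17746° − -39.17422° = -0.00324°; Δλ = 0.37848° − 0.38266° = -0.00418°.
ΔN = Δφ × 111300 = -360.6 m; ΔE = Δλ × 111300 × cos(-39.17422°) = -0.00418 × 111300 × 0.775229 = -360.7 m.
Distance = √(ΔE² + ΔN²) = √((-360.7)² + (-360.6)²) = 510.0 m.

510 m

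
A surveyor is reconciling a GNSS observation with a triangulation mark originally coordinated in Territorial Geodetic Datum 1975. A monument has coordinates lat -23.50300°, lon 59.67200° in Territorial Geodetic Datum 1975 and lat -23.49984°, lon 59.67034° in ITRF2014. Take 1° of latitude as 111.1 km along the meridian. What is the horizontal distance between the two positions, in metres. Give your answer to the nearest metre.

Δφ = -23.49984° − -23.50300° = +0.00316°; Δλ = 59.67034° − 59.67200° = -0.00166°.
ΔN = Δφ × 111100 = 351.1 m; ΔE = Δλ × 111100 × cos(-23.50300°) = -0.00166 × 111100 × 0.917039 = -169.1 m.
Distance = √(ΔE² + ΔN²) = √((-169.1)² + 351.1²) = 389.7 m.

390 m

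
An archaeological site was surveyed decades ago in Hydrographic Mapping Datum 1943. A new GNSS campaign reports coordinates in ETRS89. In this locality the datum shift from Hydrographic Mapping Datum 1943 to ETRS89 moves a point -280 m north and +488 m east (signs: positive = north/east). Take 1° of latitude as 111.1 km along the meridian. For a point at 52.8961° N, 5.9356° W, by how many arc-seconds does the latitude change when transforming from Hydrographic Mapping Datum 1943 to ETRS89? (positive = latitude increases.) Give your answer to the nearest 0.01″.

Δφ = -9.07″

1° of latitude = 111.1 km, so Δφ = -280.0 / 111100 = -0.0025203° = -9.073″.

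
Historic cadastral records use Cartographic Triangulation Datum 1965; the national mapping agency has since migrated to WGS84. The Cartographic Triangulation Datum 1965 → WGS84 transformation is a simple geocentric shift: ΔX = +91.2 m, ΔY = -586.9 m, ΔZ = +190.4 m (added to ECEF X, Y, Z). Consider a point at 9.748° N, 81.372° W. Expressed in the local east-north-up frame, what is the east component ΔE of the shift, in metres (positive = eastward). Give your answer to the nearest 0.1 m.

The local east axis at (φ, λ) is (−sin λ, cos λ, 0), so ΔE = −sin(-81.372°)·91.2 + cos(-81.372°)·(-586.9) = 2.12 m.

ΔE = 2.1 m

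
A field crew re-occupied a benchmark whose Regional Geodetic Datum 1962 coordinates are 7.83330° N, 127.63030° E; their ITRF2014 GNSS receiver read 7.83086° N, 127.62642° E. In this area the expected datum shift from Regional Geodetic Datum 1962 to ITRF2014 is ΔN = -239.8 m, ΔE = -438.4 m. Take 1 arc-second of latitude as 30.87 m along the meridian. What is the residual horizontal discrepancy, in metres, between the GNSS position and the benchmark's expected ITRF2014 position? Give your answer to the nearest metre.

33 m

Observed coordinate differences: Δφ = -0.00244°, Δλ = -0.00388°.
Converting to metres (1° lat = 111132 m, cos φ = 0.990669): observed ΔN = -271.2 m, observed ΔE = -427.2 m.
Subtracting the expected shift leaves a residual of -271.2 − (-239.8) = -31.4 m north and -427.2 − (-438.4) = 11.2 m east.
Residual distance = √((-31.4)² + 11.2²) = 33.3 m.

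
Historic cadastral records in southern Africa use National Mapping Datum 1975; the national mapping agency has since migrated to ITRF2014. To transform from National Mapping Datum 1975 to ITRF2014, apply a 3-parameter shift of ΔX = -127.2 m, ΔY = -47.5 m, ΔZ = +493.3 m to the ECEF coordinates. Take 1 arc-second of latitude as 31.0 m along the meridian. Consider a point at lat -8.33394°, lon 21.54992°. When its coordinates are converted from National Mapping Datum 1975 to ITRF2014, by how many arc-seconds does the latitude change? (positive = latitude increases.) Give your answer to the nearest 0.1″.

sin φ = -0.144942, cos φ = 0.989440, sin λ = 0.367312, cos λ = 0.930098.
North component: ΔN = −sin φ cos λ·ΔX − sin φ sin λ·ΔY + cos φ·ΔZ = −(-0.144942)(0.930098)(-127.2) − (-0.144942)(0.367312)(-47.5) + (0.989440)(493.3) = 468.41 m.
1° of latitude spans 3600 × 31.00 = 111600 m, so Δφ = 468.41 / 111600 × 3600 = 15.110″.

Δφ = 15.1″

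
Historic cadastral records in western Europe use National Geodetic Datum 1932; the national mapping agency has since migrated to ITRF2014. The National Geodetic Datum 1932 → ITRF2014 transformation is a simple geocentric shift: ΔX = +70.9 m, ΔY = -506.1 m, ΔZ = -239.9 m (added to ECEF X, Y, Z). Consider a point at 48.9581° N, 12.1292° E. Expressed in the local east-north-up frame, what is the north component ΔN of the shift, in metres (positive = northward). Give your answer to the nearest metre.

ΔN = -130 m

The local north axis is (−sin φ cos λ, −sin φ sin λ, cos φ), giving ΔN = -52.281 + 80.205 − 157.521 = -129.60 m.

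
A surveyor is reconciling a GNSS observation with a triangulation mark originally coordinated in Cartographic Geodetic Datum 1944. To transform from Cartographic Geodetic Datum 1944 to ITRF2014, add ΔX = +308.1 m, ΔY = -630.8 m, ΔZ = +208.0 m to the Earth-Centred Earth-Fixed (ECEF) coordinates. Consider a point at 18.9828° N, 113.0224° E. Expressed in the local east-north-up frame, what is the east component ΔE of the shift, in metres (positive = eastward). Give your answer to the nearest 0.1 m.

ΔE = -36.9 m

At φ = 18.9828°, λ = 113.0224°: sin φ = 0.325284, cos φ = 0.945616, sin λ = 0.920352, cos λ = -0.391091.
ΔE = −sin λ·ΔX + cos λ·ΔY = −(0.920352)·(308.1) + (-0.391091)·(-630.8) = -36.86 m.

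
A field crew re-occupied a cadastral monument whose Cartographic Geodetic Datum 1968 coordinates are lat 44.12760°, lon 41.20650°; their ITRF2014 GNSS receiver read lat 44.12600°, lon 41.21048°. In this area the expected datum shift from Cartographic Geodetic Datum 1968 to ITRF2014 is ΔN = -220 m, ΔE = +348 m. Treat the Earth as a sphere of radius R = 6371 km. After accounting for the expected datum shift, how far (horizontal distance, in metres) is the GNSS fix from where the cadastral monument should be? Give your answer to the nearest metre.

52 m

Observed coordinate differences: Δφ = -0.00160°, Δλ = +0.00398°.
Converting to metres (1° lat = 111195 m, cos φ = 0.717791): observed ΔN = -177.9 m, observed ΔE = 317.7 m.
Subtracting the expected shift leaves a residual of -177.9 − (-220) = 42.1 m north and 317.7 − (348) = -30.3 m east.
Residual distance = √(42.1² + (-30.3)²) = 51.9 m.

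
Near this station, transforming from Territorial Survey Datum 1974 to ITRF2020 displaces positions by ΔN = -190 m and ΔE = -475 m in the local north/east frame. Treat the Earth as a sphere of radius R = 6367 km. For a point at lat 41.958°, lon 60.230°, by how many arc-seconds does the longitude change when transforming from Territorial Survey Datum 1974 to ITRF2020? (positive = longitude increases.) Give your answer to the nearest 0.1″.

Δλ = -20.7″

At latitude 41.958°, cos φ = 0.743635.
One radian of longitude at latitude φ spans R cos φ, so Δλ = ΔE / (R cos φ) = -475.0 / (6367000 × 0.743635) = -1.0032e-04 rad = -20.693″.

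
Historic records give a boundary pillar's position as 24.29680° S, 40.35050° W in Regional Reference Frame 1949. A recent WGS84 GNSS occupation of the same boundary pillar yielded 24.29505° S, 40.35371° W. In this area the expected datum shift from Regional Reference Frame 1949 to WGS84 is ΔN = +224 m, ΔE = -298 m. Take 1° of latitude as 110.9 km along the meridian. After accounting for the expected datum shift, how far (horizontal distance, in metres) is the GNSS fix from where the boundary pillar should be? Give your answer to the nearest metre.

Observed coordinate differences: Δφ = +0.00175°, Δλ = -0.00321°.
Converting to metres (1° lat = 110900 m, cos φ = 0.911426): observed ΔN = 194.1 m, observed ΔE = -324.5 m.
Subtracting the expected shift leaves a residual of 194.1 − (224) = -29.9 m north and -324.5 − (-298) = -26.5 m east.
Residual distance = √((-29.9)² + (-26.5)²) = 39.9 m.

40 m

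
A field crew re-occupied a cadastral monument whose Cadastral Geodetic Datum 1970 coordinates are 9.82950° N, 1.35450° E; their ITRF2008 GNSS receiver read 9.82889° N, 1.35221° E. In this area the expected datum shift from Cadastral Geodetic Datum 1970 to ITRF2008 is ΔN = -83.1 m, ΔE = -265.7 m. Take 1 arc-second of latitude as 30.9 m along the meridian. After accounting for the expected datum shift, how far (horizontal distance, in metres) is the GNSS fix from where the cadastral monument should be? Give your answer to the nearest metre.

Observed coordinate differences: Δφ = -0.00061°, Δλ = -0.00229°.
Converting to metres (1° lat = 111240 m, cos φ = 0.985320): observed ΔN = -67.9 m, observed ΔE = -251.0 m.
Subtracting the expected shift leaves a residual of -67.9 − (-83.1) = 15.2 m north and -251.0 − (-265.7) = 14.7 m east.
Residual distance = √(15.2² + 14.7²) = 21.2 m.

21 m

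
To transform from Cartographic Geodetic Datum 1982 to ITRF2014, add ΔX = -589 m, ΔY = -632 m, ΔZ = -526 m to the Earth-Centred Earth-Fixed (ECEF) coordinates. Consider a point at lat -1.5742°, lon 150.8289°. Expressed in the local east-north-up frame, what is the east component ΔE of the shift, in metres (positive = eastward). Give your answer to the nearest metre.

ΔE = 839 m

The local east axis at (φ, λ) is (−sin λ, cos λ, 0), so ΔE = −sin(150.8289°)·(-589) + cos(150.8289°)·(-632) = 838.93 m.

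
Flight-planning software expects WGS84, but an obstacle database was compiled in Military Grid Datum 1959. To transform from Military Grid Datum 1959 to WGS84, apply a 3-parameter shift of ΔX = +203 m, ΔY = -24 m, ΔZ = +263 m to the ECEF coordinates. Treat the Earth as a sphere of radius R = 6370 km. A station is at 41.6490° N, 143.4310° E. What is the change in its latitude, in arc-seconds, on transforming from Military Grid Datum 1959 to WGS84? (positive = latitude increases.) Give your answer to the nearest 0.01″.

sin φ = 0.664565, cos φ = 0.747230, sin λ = 0.595790, cos λ = -0.803140.
North component: ΔN = −sin φ cos λ·ΔX − sin φ sin λ·ΔY + cos φ·ΔZ = −(0.664565)(-0.803140)(203) − (0.664565)(0.595790)(-24) + (0.747230)(263) = 314.37 m.
1° of latitude spans πR/180 = 111177 m, so Δφ = 314.37 / 111177 × 3600 = 10.180″.

Δφ = 10.18″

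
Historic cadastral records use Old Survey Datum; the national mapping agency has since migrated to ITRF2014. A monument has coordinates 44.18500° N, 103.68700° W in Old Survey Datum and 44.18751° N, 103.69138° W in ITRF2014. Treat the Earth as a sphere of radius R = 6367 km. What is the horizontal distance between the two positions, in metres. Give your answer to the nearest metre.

Δφ = 44.18751° − 44.18500° = +0.00251°; Δλ = -103.69138° − -103.68700° = -0.00438°.
1° along a meridian = πR/180 = 111125 m.
ΔN = Δφ × 111125 = 278.9 m; ΔE = Δλ × 111125 × cos(44.18500°) = -0.00438 × 111125 × 0.717093 = -349.0 m.
Distance = √(ΔE² + ΔN²) = √((-349.0)² + 278.9²) = 446.8 m.

447 m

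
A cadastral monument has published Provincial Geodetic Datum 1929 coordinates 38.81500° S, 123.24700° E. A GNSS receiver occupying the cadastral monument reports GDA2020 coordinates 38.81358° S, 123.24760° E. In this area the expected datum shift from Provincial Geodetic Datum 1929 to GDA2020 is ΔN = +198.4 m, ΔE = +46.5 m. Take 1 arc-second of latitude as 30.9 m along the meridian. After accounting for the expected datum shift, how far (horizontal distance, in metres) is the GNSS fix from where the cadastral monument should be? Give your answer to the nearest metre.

Observed coordinate differences: Δφ = +0.00142°, Δλ = +0.00060°.
Converting to metres (1° lat = 111240 m, cos φ = 0.779174): observed ΔN = 158.0 m, observed ΔE = 52.0 m.
Subtracting the expected shift leaves a residual of 158.0 − (198.4) = -40.4 m north and 52.0 − (46.5) = 5.5 m east.
Residual distance = √((-40.4)² + 5.5²) = 40.8 m.

41 m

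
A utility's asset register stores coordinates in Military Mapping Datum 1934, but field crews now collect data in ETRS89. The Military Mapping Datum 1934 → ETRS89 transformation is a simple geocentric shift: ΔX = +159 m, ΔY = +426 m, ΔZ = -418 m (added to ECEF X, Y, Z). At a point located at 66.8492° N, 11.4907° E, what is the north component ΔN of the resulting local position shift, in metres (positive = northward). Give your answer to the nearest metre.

ΔN = -386 m

At φ = 66.8492°, λ = 11.4907°: sin φ = 0.919473, cos φ = 0.393153, sin λ = 0.199209, cos λ = 0.979957.
ΔN = −sin φ cos λ·ΔX − sin φ sin λ·ΔY + cos φ·ΔZ = −(0.919473)(0.979957)(159) − (0.919473)(0.199209)(426) + (0.393153)(-418) = -385.63 m.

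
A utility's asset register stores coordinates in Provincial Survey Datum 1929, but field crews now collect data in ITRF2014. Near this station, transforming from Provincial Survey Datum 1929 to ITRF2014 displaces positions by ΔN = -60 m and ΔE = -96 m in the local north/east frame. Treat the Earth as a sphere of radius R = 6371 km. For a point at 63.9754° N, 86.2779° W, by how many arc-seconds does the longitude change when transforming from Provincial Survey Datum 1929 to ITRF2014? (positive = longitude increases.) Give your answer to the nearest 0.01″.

At latitude 63.9754°, cos φ = 0.438757.
One radian of longitude at latitude φ spans R cos φ, so Δλ = ΔE / (R cos φ) = -96.0 / (6371000 × 0.438757) = -3.4343e-05 rad = -7.084″.

Δλ = -7.08″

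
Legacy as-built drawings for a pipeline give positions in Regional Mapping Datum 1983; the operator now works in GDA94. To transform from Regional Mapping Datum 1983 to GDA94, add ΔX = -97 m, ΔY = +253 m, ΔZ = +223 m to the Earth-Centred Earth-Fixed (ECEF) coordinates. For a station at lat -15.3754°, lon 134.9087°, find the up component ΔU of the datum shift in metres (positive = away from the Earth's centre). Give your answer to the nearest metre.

The local up (radial) axis is (cos φ cos λ, cos φ sin λ, sin φ), giving ΔU = 66.029 + 172.770 − 59.127 = 179.67 m.

ΔU = 180 m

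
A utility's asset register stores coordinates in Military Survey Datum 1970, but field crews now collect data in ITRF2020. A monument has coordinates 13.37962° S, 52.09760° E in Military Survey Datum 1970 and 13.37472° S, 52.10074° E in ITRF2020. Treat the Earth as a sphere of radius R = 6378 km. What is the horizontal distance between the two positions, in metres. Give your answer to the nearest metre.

643 m

Δφ = -13.37472° − -13.37962° = +0.00490°; Δλ = 52.10074° − 52.09760° = +0.00314°.
1° along a meridian = πR/180 = 111317 m.
ΔN = Δφ × 111317 = 545.5 m; ΔE = Δλ × 111317 × cos(-13.37962°) = +0.00314 × 111317 × 0.972858 = 340.0 m.
Distance = √(ΔE² + ΔN²) = √(340.0² + 545.5²) = 642.8 m.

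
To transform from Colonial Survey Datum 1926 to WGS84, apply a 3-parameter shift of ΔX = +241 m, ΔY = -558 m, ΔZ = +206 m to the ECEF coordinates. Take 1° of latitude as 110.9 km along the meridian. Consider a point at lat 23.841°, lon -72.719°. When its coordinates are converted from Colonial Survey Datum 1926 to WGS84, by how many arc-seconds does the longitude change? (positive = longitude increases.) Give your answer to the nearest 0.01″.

sin φ = 0.404200, cos φ = 0.914671, sin λ = -0.954859, cos λ = 0.297058.
East component: ΔE = −sin λ·ΔX + cos λ·ΔY = −(-0.954859)(241) + (0.297058)(-558) = 64.36 m.
1° of latitude spans 110900 m; at latitude φ, 1° of longitude spans that × cos φ = 101437.0 m, so Δλ = 64.36 / 101437.0 × 3600 = 2.284″.

Δλ = 2.28″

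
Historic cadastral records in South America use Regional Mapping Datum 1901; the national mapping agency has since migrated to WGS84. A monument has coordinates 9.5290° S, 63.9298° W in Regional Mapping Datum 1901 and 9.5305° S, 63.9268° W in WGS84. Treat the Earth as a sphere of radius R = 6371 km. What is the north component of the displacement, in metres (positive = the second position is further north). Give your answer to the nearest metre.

Δφ = -9.5305° − -9.5290° = -0.0015°; Δλ = -63.9268° − -63.9298° = +0.0030°.
1° along a meridian = πR/180 = 111195 m.
ΔN = Δφ × 111195 = -166.8 m; ΔE = Δλ × 111195 × cos(-9.5290°) = +0.0030 × 111195 × 0.986202 = 329.0 m.

ΔN = -167 m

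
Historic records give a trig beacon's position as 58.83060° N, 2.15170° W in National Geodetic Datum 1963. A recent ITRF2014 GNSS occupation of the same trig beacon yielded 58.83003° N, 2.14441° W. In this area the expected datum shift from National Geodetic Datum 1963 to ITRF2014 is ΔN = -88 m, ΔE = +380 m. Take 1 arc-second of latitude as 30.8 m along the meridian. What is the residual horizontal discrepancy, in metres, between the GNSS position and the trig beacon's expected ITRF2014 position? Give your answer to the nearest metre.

Observed coordinate differences: Δφ = -0.00057°, Δλ = +0.00729°.
Converting to metres (1° lat = 110880 m, cos φ = 0.517570): observed ΔN = -63.2 m, observed ΔE = 418.4 m.
Subtracting the expected shift leaves a residual of -63.2 − (-88) = 24.8 m north and 418.4 − (380) = 38.4 m east.
Residual distance = √(24.8² + 38.4²) = 45.7 m.

46 m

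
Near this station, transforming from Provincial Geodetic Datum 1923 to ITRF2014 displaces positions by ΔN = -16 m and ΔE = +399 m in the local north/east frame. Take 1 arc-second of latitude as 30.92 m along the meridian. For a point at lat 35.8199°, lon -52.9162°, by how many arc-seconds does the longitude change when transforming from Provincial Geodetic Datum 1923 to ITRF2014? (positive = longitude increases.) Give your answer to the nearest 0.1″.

At latitude 35.8199°, cos φ = 0.810861.
1″ of longitude at this latitude = 30.92 × cos φ = 25.0718 m, so Δλ = 399.0 / 25.0718 = 15.914″.

Δλ = 15.9″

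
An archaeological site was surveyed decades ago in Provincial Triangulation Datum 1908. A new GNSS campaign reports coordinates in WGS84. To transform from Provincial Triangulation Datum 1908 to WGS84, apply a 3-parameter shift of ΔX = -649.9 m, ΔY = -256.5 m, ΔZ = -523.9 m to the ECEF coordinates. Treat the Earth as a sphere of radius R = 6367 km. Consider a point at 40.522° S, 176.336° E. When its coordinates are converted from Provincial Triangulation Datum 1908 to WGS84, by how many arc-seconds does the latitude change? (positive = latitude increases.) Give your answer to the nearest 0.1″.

Δφ = 0.4″

sin φ = -0.649740, cos φ = 0.760157, sin λ = 0.063905, cos λ = -0.997956.
North component: ΔN = −sin φ cos λ·ΔX − sin φ sin λ·ΔY + cos φ·ΔZ = −(-0.649740)(-0.997956)(-649.9) − (-0.649740)(0.063905)(-256.5) + (0.760157)(-523.9) = 12.51 m.
1° of latitude spans πR/180 = 111125 m, so Δφ = 12.51 / 111125 × 3600 = 0.405″.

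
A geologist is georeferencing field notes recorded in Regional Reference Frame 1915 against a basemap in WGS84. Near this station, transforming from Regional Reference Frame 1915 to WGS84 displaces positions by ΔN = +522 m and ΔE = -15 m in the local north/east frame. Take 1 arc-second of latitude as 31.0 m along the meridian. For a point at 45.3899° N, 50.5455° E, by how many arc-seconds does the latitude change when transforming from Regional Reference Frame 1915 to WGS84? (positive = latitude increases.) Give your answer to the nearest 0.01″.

1″ of latitude = 31.00 m, so Δφ = 522.0 / 31.00 = 16.839″.

Δφ = 16.84″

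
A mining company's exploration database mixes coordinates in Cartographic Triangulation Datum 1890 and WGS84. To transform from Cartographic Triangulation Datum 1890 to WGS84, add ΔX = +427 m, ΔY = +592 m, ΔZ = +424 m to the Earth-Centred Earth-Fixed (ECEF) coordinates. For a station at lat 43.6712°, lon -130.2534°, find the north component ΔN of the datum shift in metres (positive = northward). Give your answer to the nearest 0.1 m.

The local north axis is (−sin φ cos λ, −sin φ sin λ, cos φ), giving ΔN = 190.524 + 311.984 + 306.685 = 809.19 m.

ΔN = 809.2 m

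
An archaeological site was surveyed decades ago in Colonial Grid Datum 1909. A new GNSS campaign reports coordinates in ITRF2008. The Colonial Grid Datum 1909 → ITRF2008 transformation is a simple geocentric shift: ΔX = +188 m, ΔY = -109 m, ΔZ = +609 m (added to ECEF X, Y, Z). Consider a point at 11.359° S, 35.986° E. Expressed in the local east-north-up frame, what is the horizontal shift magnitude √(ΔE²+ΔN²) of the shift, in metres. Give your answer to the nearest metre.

646 m

The local east axis at (φ, λ) is (−sin λ, cos λ, 0), so ΔE = −sin(35.986°)·188 + cos(35.986°)·(-109) = -198.66 m.
The local north axis is (−sin φ cos λ, −sin φ sin λ, cos φ), giving ΔN = 29.961 − 12.614 + 597.071 = 614.42 m.
Horizontal magnitude = √(ΔE² + ΔN²) = √((-198.66)² + 614.42²) = 645.74 m.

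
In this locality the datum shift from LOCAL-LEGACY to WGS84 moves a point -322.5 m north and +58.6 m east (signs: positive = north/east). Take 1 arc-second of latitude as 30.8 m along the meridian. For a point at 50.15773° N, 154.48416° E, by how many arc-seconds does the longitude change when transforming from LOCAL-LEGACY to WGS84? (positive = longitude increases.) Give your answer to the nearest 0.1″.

At latitude 50.15773°, cos φ = 0.640676.
1″ of longitude at this latitude = 30.80 × cos φ = 19.7328 m, so Δλ = 58.6 / 19.7328 = 2.970″.

Δλ = 3.0″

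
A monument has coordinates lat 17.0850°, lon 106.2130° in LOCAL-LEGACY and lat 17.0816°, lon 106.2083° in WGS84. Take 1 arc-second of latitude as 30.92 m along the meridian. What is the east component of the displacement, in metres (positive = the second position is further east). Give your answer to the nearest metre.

ΔE = -500 m

Δφ = 17.0816° − 17.0850° = -0.0034°; Δλ = 106.2083° − 106.2130° = -0.0047°.
1° of latitude = 3600 × 30.92 = 111312 m.
ΔN = Δφ × 111312 = -378.5 m; ΔE = Δλ × 111312 × cos(17.0850°) = -0.0047 × 111312 × 0.955870 = -500.1 m.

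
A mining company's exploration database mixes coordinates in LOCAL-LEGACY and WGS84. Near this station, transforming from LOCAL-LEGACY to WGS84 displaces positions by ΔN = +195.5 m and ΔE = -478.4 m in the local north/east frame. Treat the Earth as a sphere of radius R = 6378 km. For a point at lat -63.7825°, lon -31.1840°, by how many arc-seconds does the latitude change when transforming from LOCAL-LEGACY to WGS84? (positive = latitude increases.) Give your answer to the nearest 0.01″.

On a sphere of radius R, 1 rad of latitude = R, so Δφ = ΔN / R = 195.5 / 6378000 = 3.0652e-05 rad = 6.322″.

Δφ = 6.32″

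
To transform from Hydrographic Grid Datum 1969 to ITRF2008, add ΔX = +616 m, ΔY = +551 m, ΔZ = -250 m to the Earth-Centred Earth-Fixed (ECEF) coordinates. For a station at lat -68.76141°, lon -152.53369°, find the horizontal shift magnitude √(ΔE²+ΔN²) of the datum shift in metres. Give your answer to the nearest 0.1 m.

861.6 m

At φ = -68.76141°, λ = -152.53369°: sin φ = -0.932080, cos φ = 0.362252, sin λ = -0.461227, cos λ = -0.887282.
ΔE = −sin λ·ΔX + cos λ·ΔY = −(-0.461227)·(616) + (-0.887282)·(551) = -204.78 m.
ΔN = −sin φ cos λ·ΔX − sin φ sin λ·ΔY + cos φ·ΔZ = −(-0.932080)(-0.887282)(616) − (-0.932080)(-0.461227)(551) + (0.362252)(-250) = -836.88 m.
Horizontal magnitude = √(ΔE² + ΔN²) = √((-204.78)² + (-836.88)²) = 861.57 m.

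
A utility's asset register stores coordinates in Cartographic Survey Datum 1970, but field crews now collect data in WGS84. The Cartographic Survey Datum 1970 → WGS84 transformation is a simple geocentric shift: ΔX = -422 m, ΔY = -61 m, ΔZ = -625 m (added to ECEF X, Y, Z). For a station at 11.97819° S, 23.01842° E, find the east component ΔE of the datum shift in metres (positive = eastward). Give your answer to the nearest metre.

The local east axis at (φ, λ) is (−sin λ, cos λ, 0), so ΔE = −sin(23.01842°)·(-422) + cos(23.01842°)·(-61) = 108.87 m.

ΔE = 109 m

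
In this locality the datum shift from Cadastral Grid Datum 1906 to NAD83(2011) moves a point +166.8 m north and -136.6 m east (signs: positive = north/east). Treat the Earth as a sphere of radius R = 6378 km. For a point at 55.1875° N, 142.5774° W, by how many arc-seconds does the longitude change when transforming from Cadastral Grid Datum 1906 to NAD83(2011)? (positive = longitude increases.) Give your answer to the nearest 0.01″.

Δλ = -7.74″

At latitude 55.1875°, cos φ = 0.570893.
One radian of longitude at latitude φ spans R cos φ, so Δλ = ΔE / (R cos φ) = -136.6 / (6378000 × 0.570893) = -3.7516e-05 rad = -7.738″.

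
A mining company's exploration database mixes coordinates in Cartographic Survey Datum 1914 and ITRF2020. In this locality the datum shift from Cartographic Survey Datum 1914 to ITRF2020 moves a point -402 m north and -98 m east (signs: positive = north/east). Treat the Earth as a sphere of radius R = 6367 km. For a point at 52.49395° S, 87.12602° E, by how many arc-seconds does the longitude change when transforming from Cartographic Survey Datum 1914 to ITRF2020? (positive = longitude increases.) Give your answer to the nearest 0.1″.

Δλ = -5.2″

At latitude -52.49395°, cos φ = 0.608845.
One radian of longitude at latitude φ spans R cos φ, so Δλ = ΔE / (R cos φ) = -98.0 / (6367000 × 0.608845) = -2.5280e-05 rad = -5.214″.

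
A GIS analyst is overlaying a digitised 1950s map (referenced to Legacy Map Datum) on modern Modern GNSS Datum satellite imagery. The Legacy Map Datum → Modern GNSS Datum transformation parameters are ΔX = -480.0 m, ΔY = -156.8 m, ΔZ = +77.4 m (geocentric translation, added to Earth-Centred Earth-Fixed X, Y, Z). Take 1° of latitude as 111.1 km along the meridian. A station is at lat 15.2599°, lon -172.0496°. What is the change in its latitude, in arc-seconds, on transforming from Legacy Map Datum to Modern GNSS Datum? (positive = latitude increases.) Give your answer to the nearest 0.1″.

Δφ = -1.8″

sin φ = 0.263198, cos φ = 0.964742, sin λ = -0.138316, cos λ = -0.990388.
North component: ΔN = −sin φ cos λ·ΔX − sin φ sin λ·ΔY + cos φ·ΔZ = −(0.263198)(-0.990388)(-480.0) − (0.263198)(-0.138316)(-156.8) + (0.964742)(77.4) = -56.16 m.
1° of latitude spans 111100 m, so Δφ = -56.16 / 111100 × 3600 = -1.820″.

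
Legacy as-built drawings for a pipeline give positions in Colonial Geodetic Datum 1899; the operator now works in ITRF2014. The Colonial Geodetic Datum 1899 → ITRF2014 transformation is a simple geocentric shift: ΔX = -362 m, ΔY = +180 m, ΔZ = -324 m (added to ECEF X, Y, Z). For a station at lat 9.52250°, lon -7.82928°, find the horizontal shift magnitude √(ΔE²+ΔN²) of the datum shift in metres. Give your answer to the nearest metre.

287 m

At φ = 9.52250°, λ = -7.82928°: sin φ = 0.165435, cos φ = 0.986221, sin λ = -0.136222, cos λ = 0.990678.
ΔE = −sin λ·ΔX + cos λ·ΔY = −(-0.136222)·(-362) + (0.990678)·(180) = 129.01 m.
ΔN = −sin φ cos λ·ΔX − sin φ sin λ·ΔY + cos φ·ΔZ = −(0.165435)(0.990678)(-362) − (0.165435)(-0.136222)(180) + (0.986221)(-324) = -256.15 m.
Horizontal magnitude = √(ΔE² + ΔN²) = √(129.01² + (-256.15)²) = 286.80 m.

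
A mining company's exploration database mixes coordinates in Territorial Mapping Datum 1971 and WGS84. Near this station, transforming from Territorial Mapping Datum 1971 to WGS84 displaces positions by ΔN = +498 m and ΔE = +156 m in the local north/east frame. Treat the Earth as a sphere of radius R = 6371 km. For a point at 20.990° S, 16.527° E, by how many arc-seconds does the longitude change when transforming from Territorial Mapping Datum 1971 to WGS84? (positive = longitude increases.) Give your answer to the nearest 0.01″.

At latitude -20.990°, cos φ = 0.933643.
One radian of longitude at latitude φ spans R cos φ, so Δλ = ΔE / (R cos φ) = 156.0 / (6371000 × 0.933643) = 2.6226e-05 rad = 5.410″.

Δλ = 5.41″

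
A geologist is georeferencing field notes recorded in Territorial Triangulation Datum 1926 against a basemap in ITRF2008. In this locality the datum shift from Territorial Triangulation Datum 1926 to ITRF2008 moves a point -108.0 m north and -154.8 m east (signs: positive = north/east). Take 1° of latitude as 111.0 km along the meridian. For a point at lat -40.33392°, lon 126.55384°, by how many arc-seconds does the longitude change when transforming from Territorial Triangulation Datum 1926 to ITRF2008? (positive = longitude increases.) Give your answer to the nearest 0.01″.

At latitude -40.33392°, cos φ = 0.762285.
1° of longitude at this latitude = 111.0 × cos φ = 84.61 km, so Δλ = -154.8 / 84613.7 = -0.0018295° = -6.586″.

Δλ = -6.59″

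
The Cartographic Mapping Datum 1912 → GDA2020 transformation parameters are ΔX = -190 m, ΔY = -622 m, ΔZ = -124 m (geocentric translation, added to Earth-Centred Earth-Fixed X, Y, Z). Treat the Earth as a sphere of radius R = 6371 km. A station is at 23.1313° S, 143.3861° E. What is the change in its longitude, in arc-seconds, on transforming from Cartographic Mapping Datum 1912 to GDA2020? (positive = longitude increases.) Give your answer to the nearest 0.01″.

Δλ = 21.57″

sin φ = -0.392840, cos φ = 0.919607, sin λ = 0.596420, cos λ = -0.802673.
East component: ΔE = −sin λ·ΔX + cos λ·ΔY = −(0.596420)(-190) + (-0.802673)(-622) = 612.58 m.
1° of latitude spans πR/180 = 111195 m; at latitude φ, 1° of longitude spans that × cos φ = 102255.6 m, so Δλ = 612.58 / 102255.6 × 3600 = 21.566″.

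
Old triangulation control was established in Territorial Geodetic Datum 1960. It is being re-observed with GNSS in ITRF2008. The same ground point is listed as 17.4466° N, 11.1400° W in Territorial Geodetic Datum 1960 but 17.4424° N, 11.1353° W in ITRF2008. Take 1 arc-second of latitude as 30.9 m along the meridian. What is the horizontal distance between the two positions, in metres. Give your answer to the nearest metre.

683 m

Δφ = 17.4424° − 17.4466° = -0.0042°; Δλ = -11.1353° − -11.1400° = +0.0047°.
1° of latitude = 3600 × 30.90 = 111240 m.
ΔN = Δφ × 111240 = -467.2 m; ΔE = Δλ × 111240 × cos(17.4466°) = +0.0047 × 111240 × 0.953997 = 498.8 m.
Distance = √(ΔE² + ΔN²) = √(498.8² + (-467.2)²) = 683.4 m.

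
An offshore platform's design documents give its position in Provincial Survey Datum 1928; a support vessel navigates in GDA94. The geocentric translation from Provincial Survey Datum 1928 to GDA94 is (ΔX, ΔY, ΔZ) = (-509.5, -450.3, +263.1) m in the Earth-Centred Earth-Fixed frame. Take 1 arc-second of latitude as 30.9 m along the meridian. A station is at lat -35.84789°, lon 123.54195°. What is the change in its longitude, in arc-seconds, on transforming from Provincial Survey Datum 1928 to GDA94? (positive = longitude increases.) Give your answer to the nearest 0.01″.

Δλ = 26.89″

sin φ = -0.585635, cos φ = 0.810575, sin λ = 0.833481, cos λ = -0.552547.
East component: ΔE = −sin λ·ΔX + cos λ·ΔY = −(0.833481)(-509.5) + (-0.552547)(-450.3) = 673.47 m.
1° of latitude spans 3600 × 30.90 = 111240 m; at latitude φ, 1° of longitude spans that × cos φ = 90168.3 m, so Δλ = 673.47 / 90168.3 × 3600 = 26.889″.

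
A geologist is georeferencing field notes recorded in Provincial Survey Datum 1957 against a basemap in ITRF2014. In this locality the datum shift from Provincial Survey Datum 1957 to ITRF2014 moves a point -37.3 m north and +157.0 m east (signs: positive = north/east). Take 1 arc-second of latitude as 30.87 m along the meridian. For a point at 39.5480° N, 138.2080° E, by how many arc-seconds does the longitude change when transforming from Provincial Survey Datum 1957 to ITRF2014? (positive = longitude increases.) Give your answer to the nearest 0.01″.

At latitude 39.5480°, cos φ = 0.771091.
1″ of longitude at this latitude = 30.87 × cos φ = 23.8036 m, so Δλ = 157.0 / 23.8036 = 6.596″.

Δλ = 6.60″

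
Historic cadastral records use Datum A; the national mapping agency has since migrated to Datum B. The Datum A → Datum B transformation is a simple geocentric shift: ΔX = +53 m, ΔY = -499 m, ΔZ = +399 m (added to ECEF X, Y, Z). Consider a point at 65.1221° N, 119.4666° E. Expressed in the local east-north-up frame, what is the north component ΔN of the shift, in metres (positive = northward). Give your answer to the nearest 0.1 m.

ΔN = 585.6 m

At φ = 65.1221°, λ = 119.4666°: sin φ = 0.907206, cos φ = 0.420686, sin λ = 0.870643, cos λ = -0.491916.
ΔN = −sin φ cos λ·ΔX − sin φ sin λ·ΔY + cos φ·ΔZ = −(0.907206)(-0.491916)(53) − (0.907206)(0.870643)(-499) + (0.420686)(399) = 585.64 m.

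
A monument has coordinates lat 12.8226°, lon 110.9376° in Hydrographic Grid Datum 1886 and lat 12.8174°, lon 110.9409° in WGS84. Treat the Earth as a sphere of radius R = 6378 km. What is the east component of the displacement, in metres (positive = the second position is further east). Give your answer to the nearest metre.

Δφ = 12.8174° − 12.8226° = -0.0052°; Δλ = 110.9409° − 110.9376° = +0.0033°.
1° along a meridian = πR/180 = 111317 m.
ΔN = Δφ × 111317 = -578.8 m; ΔE = Δλ × 111317 × cos(12.8226°) = +0.0033 × 111317 × 0.975062 = 358.2 m.

ΔE = 358 m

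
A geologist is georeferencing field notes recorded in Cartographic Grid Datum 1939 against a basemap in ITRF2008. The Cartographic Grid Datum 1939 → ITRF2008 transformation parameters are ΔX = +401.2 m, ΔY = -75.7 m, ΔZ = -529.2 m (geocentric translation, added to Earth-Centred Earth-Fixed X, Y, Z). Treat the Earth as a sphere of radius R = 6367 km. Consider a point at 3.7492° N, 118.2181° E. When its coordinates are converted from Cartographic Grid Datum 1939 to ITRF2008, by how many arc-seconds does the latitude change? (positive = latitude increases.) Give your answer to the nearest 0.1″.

sin φ = 0.065389, cos φ = 0.997860, sin λ = 0.881154, cos λ = -0.472829.
North component: ΔN = −sin φ cos λ·ΔX − sin φ sin λ·ΔY + cos φ·ΔZ = −(0.065389)(-0.472829)(401.2) − (0.065389)(0.881154)(-75.7) + (0.997860)(-529.2) = -511.30 m.
1° of latitude spans πR/180 = 111125 m, so Δφ = -511.30 / 111125 × 3600 = -16.564″.

Δφ = -16.6″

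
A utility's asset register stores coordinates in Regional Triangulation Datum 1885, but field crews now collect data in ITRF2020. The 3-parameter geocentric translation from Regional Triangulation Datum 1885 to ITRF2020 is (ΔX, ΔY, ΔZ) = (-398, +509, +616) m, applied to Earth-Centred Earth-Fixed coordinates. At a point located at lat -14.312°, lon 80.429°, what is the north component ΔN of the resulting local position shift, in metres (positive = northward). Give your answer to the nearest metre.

At φ = -14.312°, λ = 80.429°: sin φ = -0.247202, cos φ = 0.968964, sin λ = 0.986080, cos λ = 0.166270.
ΔN = −sin φ cos λ·ΔX − sin φ sin λ·ΔY + cos φ·ΔZ = −(-0.247202)(0.166270)(-398) − (-0.247202)(0.986080)(509) + (0.968964)(616) = 704.60 m.

ΔN = 705 m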